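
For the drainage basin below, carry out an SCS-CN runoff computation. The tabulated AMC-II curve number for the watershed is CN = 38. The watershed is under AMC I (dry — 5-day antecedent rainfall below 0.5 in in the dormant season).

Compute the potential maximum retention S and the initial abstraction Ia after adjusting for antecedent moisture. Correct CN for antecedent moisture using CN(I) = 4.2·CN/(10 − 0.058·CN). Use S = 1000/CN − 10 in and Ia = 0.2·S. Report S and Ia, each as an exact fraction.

S = 15500/399 in ≈ 38.847 in; Ia = 3100/399 in ≈ 7.769 in

CN(I) from CN(II)=38: (4.2·38)/(10 − 0.058·38) = 39900/1949 ≈ 20.472
Retention S: 1000/CN − 10 with CN=20.472 → S = 15500/399 ≈ 38.847 in
Ia = 0.2S: 0.2·38.847 = 7.769 in (exactly 3100/399)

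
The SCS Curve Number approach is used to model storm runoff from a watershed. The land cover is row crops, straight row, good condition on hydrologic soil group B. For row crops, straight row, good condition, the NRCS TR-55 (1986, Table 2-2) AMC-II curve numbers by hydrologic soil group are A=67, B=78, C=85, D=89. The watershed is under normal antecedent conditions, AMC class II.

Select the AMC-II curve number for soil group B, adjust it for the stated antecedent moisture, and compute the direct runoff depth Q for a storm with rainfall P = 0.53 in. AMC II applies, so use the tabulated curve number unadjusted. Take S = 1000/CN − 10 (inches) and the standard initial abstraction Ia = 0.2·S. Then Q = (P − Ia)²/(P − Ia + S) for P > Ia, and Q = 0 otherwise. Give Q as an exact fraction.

Q = 0 in ≈ 0.000 in

NRCS table: row crops, straight row, good condition, soil group B → CN(II) = 78
CN(II) = 78; AMC II needs no correction.
S = 1000/78 − 10 = 110/39 in ≈ 2.821 in
Initial abstraction Ia = S/5 = (110/39)/5 = 22/39 ≈ 0.564 in
P = 0.530 ≤ Ia = 0.564 in: entire storm abstracted, Q = 0.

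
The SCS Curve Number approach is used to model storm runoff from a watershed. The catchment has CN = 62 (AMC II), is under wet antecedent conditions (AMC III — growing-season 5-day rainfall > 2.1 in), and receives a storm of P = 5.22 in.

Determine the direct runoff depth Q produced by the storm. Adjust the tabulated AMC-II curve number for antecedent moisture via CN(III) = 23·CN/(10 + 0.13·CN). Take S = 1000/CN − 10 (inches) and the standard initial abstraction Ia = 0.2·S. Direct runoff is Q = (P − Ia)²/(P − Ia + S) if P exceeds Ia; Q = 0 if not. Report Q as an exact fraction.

Q = 27920070649/9343615450 in ≈ 2.988 in

Wet (AMC III): CN(III) = 23·62/(10 + 0.13·62) = 1426/(903/50) = 71300/903 ≈ 78.959
Retention S: 1000/CN − 10 with CN=78.959 → S = 1900/713 ≈ 2.665 in
Ia = 0.2S: 0.2·2.665 = 0.533 in (exactly 380/713)
Excess rainfall: 5.220 − 0.533 = 4.687 in; P > Ia so Q > 0
Q: (167093/35650)² ÷ (262093/35650) = 27920070649/9343615450 in (≈ 2.988 in)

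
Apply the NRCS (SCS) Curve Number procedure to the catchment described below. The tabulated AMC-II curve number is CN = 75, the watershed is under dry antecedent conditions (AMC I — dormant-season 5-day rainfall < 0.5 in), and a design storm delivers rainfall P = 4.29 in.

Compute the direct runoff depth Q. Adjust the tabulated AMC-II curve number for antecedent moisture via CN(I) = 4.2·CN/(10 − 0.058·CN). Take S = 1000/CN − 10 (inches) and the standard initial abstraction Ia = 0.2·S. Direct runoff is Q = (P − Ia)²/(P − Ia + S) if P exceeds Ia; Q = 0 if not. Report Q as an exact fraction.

CN(I) from CN(II)=75: (4.2·75)/(10 − 0.058·75) = 6300/113 ≈ 55.752
Retention S: 1000/CN − 10 with CN=55.752 → S = 500/63 ≈ 7.937 in
Initial abstraction Ia = S/5 = (500/63)/5 = 100/63 ≈ 1.587 in
Since P=4.290 > Ia=1.587: effective rainfall P−Ia = 17027/6300 in
Q = (17027/6300)²/((17027/6300) + 500/63) = (289918729/39690000)/(67027/6300) = 289918729/422270100 in ≈ 0.687 in

Q = 289918729/422270100 in ≈ 0.687 in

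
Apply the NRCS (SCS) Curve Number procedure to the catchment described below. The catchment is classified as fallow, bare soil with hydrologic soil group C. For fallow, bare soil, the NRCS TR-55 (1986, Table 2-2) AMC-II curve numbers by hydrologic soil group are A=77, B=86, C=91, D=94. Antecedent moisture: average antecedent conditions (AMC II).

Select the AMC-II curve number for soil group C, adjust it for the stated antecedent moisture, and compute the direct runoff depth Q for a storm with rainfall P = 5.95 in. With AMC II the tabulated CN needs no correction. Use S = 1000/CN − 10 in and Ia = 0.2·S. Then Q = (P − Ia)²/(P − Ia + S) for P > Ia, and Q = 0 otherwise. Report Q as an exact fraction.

Q = 109599961/22329580 in ≈ 4.908 in

NRCS table: fallow, bare soil, soil group C → CN(II) = 91
Average conditions: CN = 91 (no AMC adjustment).
S = 1000/91 − 10 = 90/91 in ≈ 0.989 in
Ia = 0.2·(90/91) = 18/91 in ≈ 0.198 in
P − Ia = 5.950 − 0.198 = 10469/1820 ≈ 5.752 in (> 0, runoff occurs)
Runoff Q = (P−Ia)²/(P−Ia+S) = (5.752)²/(5.752+0.989) = 109599961/22329580 ≈ 4.908 in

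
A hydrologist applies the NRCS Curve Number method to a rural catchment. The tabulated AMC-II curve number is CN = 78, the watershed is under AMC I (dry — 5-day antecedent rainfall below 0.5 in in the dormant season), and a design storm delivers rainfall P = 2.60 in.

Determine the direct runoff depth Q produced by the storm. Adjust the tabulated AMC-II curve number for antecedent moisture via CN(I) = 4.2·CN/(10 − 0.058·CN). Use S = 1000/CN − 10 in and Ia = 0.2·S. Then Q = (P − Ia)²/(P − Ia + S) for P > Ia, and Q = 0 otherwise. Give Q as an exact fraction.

Q = 26491609/133689465 in ≈ 0.198 in

CN(I) from CN(II)=78: (4.2·78)/(10 − 0.058·78) = 81900/1369 ≈ 59.825
Retention S: 1000/CN − 10 with CN=59.825 → S = 5500/819 ≈ 6.716 in
Ia = 0.2S: 0.2·6.716 = 1.343 in (exactly 1100/819)
Since P=2.600 > Ia=1.343: effective rainfall P−Ia = 5147/4095 in
Q: (5147/4095)² ÷ (32647/4095) = 26491609/133689465 in (≈ 0.198 in)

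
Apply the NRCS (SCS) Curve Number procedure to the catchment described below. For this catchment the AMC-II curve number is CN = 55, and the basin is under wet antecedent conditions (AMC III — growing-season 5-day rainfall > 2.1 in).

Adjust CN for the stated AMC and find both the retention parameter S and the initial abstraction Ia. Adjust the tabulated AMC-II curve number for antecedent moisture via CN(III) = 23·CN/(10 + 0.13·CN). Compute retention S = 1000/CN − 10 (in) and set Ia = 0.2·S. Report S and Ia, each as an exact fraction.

S = 900/253 in ≈ 3.557 in; Ia = 180/253 in ≈ 0.711 in

Wet (AMC III): CN(III) = 23·55/(10 + 0.13·55) = 1265/(343/20) = 25300/343 ≈ 73.761
Retention S: 1000/CN − 10 with CN=73.761 → S = 900/253 ≈ 3.557 in
Ia = 0.2·(900/253) = 180/253 in ≈ 0.711 in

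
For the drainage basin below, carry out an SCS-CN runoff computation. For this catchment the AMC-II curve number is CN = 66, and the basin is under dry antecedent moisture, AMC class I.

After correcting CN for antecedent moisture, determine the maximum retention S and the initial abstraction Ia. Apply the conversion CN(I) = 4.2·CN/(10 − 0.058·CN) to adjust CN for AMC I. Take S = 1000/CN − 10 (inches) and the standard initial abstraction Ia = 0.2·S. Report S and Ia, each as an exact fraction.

S = 8500/693 in ≈ 12.266 in; Ia = 1700/693 in ≈ 2.453 in

Dry (AMC I): CN(I) = 4.2·66/(10 − 0.058·66) = (1386/5)/(1543/250) = 69300/1543 ≈ 44.913
Retention S: 1000/CN − 10 with CN=44.913 → S = 8500/693 ≈ 12.266 in
Ia = 0.2S: 0.2·12.266 = 2.453 in (exactly 1700/693)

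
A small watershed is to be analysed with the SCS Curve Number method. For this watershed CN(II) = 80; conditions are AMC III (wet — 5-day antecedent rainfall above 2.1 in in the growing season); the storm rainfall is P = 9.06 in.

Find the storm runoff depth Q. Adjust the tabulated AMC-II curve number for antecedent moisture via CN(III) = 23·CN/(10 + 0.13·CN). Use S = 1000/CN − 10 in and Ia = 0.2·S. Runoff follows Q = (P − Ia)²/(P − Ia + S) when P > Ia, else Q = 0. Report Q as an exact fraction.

Wet (AMC III): CN(III) = 23·80/(10 + 0.13·80) = 1840/(102/5) = 4600/51 ≈ 90.196
Retention S: 1000/CN − 10 with CN=90.196 → S = 25/23 ≈ 1.087 in
Initial abstraction Ia = S/5 = (25/23)/5 = 5/23 ≈ 0.217 in
Since P=9.060 > Ia=0.217: effective rainfall P−Ia = 10169/1150 in
Q = (10169/1150)²/((10169/1150) + 25/23) = (103408561/1322500)/(11419/1150) = 103408561/13131850 in ≈ 7.875 in

Q = 103408561/13131850 in ≈ 7.875 in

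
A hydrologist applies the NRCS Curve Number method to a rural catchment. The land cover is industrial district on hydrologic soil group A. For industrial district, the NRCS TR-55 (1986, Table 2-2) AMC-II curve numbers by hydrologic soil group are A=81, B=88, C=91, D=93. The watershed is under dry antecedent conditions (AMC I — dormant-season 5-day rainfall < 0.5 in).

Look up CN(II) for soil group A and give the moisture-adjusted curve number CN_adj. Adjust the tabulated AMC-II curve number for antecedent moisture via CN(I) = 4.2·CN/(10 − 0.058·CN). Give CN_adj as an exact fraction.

NRCS table: industrial district, soil group A → CN(II) = 81
Dry (AMC I): CN(I) = 4.2·81/(10 − 0.058·81) = (1701/5)/(2651/500) = 170100/2651 ≈ 64.164

CN_adj = 170100/2651 ≈ 64.164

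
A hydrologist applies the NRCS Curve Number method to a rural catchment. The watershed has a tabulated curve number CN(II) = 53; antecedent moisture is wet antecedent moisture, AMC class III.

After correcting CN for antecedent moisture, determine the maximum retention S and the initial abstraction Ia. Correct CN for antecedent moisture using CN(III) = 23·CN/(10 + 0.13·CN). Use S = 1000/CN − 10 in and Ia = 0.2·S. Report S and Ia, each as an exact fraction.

Wet (AMC III): CN(III) = 23·53/(10 + 0.13·53) = 1219/(1689/100) = 121900/1689 ≈ 72.173
S = 1000/(121900/1689) − 10 = 4700/1219 in ≈ 3.856 in
Ia = 0.2·(4700/1219) = 940/1219 in ≈ 0.771 in

S = 4700/1219 in ≈ 3.856 in; Ia = 940/1219 in ≈ 0.771 in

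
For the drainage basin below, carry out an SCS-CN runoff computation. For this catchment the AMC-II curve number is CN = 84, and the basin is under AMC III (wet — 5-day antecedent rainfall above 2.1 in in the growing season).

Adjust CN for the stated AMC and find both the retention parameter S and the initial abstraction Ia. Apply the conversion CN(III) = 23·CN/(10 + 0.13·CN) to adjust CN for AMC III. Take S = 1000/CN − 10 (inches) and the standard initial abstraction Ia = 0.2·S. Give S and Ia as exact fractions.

S = 400/483 in ≈ 0.828 in; Ia = 80/483 in ≈ 0.166 in

Wet (AMC III): CN(III) = 23·84/(10 + 0.13·84) = 1932/(523/25) = 48300/523 ≈ 92.352
S = 1000/(48300/523) − 10 = 400/483 in ≈ 0.828 in
Ia = 0.2·(400/483) = 80/483 in ≈ 0.166 in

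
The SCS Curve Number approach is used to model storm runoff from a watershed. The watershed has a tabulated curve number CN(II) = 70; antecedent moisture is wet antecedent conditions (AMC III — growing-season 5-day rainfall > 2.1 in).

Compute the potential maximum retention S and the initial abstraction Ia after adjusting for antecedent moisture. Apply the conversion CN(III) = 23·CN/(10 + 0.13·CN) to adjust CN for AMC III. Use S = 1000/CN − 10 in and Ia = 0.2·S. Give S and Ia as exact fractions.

S = 300/161 in ≈ 1.863 in; Ia = 60/161 in ≈ 0.373 in

Wet (AMC III): CN(III) = 23·70/(10 + 0.13·70) = 1610/(191/10) = 16100/191 ≈ 84.293
Retention S: 1000/CN − 10 with CN=84.293 → S = 300/161 ≈ 1.863 in
Ia = 0.2S: 0.2·1.863 = 0.373 in (exactly 60/161)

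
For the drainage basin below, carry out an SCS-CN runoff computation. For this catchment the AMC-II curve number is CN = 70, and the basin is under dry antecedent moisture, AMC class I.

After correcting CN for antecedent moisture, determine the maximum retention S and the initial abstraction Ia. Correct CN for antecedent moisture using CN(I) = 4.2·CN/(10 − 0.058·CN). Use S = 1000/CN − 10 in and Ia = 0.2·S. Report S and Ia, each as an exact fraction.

S = 500/49 in ≈ 10.204 in; Ia = 100/49 in ≈ 2.041 in

Adjust CN=70 to AMC I: 4.2·70/(10 − 0.058·70) → 294 ÷ (297/50) = 4900/99 ≈ 49.495
Retention S: 1000/CN − 10 with CN=49.495 → S = 500/49 ≈ 10.204 in
Ia = 0.2·(500/49) = 100/49 in ≈ 2.041 in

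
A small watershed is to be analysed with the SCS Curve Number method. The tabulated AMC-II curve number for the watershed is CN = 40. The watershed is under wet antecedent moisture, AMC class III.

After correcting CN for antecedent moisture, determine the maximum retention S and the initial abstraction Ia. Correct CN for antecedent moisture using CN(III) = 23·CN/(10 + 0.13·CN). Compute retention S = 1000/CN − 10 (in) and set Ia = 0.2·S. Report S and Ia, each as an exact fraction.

S = 150/23 in ≈ 6.522 in; Ia = 30/23 in ≈ 1.304 in

Wet (AMC III): CN(III) = 23·40/(10 + 0.13·40) = 920/(76/5) = 1150/19 ≈ 60.526
Max retention: S = 1000/(1150/19) − 10 = 150/23 in (≈ 6.522 in)
Ia = 0.2S: 0.2·6.522 = 1.304 in (exactly 30/23)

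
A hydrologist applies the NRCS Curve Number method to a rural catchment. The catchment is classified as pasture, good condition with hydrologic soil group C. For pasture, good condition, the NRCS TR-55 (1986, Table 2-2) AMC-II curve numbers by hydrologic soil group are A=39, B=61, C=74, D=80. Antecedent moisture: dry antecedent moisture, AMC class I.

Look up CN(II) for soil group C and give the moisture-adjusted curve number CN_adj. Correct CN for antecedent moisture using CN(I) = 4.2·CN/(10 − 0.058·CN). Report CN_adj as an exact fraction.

CN_adj = 77700/1427 ≈ 54.450

NRCS table: pasture, good condition, soil group C → CN(II) = 74
Dry (AMC I): CN(I) = 4.2·74/(10 − 0.058·74) = (1554/5)/(1427/250) = 77700/1427 ≈ 54.450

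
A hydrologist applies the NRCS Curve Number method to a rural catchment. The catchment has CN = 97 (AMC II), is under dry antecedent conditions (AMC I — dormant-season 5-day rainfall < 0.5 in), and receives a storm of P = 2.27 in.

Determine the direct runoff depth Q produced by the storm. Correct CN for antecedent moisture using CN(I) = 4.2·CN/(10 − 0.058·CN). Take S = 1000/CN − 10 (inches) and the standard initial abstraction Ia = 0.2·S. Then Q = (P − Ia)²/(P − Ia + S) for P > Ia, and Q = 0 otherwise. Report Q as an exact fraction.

Q = 20774321689/13181630700 in ≈ 1.576 in

CN(I) from CN(II)=97: (4.2·97)/(10 − 0.058·97) = 67900/729 ≈ 93.141
Retention S: 1000/CN − 10 with CN=93.141 → S = 500/679 ≈ 0.736 in
Initial abstraction Ia = S/5 = (500/679)/5 = 100/679 ≈ 0.147 in
Excess rainfall: 2.270 − 0.147 = 2.123 in; P > Ia so Q > 0
Q: (144133/67900)² ÷ (194133/67900) = 20774321689/13181630700 in (≈ 1.576 in)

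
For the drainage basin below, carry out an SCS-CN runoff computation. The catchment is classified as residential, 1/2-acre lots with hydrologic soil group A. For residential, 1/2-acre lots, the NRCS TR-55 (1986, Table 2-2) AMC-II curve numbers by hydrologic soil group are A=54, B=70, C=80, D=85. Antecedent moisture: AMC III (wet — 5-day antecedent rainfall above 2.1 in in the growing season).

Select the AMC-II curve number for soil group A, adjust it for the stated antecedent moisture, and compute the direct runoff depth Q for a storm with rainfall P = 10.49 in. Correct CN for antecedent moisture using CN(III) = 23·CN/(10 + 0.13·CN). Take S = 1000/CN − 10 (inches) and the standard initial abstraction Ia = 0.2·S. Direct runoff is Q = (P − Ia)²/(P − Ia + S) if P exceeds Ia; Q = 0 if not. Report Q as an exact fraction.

NRCS table: residential, 1/2-acre lots, soil group A → CN(II) = 54
Wet (AMC III): CN(III) = 23·54/(10 + 0.13·54) = 1242/(851/50) = 2700/37 ≈ 72.973
Retention S: 1000/CN − 10 with CN=72.973 → S = 100/27 ≈ 3.704 in
Ia = 0.2·(100/27) = 20/27 in ≈ 0.741 in
Since P=10.490 > Ia=0.741: effective rainfall P−Ia = 26323/2700 in
Q = (26323/2700)²/((26323/2700) + 100/27) = (692900329/7290000)/(36323/2700) = 692900329/98072100 in ≈ 7.065 in

Q = 692900329/98072100 in ≈ 7.065 in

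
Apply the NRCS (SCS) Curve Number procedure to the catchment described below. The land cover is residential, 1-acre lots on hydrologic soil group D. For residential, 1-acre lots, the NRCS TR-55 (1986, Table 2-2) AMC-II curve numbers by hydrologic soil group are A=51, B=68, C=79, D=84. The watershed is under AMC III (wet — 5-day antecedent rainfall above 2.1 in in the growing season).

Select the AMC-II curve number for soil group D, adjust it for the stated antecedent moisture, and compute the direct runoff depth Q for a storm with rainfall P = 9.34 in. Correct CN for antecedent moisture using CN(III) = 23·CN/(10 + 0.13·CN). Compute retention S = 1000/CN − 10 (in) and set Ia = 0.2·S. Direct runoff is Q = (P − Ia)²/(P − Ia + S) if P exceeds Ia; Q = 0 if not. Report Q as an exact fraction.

Q = 49089276721/5833698150 in ≈ 8.415 in

NRCS table: residential, 1-acre lots, soil group D → CN(II) = 84
CN(III) from CN(II)=84: (23·84)/(10 + 0.13·84) = 48300/523 ≈ 92.352
Max retention: S = 1000/(48300/523) − 10 = 400/483 in (≈ 0.828 in)
Initial abstraction Ia = S/5 = (400/483)/5 = 80/483 ≈ 0.166 in
Excess rainfall: 9.340 − 0.166 = 9.174 in; P > Ia so Q > 0
Q: (221561/24150)² ÷ (241561/24150) = 49089276721/5833698150 in (≈ 8.415 in)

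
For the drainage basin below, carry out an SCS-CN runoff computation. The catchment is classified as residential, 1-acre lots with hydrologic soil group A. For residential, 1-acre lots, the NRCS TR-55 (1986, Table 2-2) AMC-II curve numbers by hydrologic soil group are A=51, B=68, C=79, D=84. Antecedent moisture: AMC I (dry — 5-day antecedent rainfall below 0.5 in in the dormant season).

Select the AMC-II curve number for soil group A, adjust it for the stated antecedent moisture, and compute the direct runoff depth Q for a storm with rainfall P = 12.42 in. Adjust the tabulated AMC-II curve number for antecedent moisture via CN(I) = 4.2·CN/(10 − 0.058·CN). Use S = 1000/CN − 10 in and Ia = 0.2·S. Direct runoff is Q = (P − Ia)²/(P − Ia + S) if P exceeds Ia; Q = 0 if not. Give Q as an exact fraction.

NRCS table: residential, 1-acre lots, soil group A → CN(II) = 51
CN(I) from CN(II)=51: (4.2·51)/(10 − 0.058·51) = 15300/503 ≈ 30.417
Retention S: 1000/CN − 10 with CN=30.417 → S = 3500/153 ≈ 22.876 in
Initial abstraction Ia = S/5 = (3500/153)/5 = 700/153 ≈ 4.575 in
P − Ia = 12.420 − 4.575 = 60013/7650 ≈ 7.845 in (> 0, runoff occurs)
Q = (60013/7650)²/((60013/7650) + 3500/153) = (3601560169/58522500)/(235013/7650) = 3601560169/1797849450 in ≈ 2.003 in

Q = 3601560169/1797849450 in ≈ 2.003 in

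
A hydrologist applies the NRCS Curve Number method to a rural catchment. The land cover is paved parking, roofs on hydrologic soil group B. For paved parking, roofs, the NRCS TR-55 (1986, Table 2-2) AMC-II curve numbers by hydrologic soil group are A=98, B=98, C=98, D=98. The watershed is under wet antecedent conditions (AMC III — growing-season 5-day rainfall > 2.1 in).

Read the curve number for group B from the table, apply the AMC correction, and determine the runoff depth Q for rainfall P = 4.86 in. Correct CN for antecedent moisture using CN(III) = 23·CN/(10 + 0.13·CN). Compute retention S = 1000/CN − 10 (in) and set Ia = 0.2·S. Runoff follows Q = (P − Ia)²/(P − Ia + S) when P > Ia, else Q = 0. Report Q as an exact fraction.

NRCS table: paved parking, roofs, soil group B → CN(II) = 98
Wet (AMC III): CN(III) = 23·98/(10 + 0.13·98) = 2254/(1137/50) = 112700/1137 ≈ 99.120
Max retention: S = 1000/(112700/1137) − 10 = 100/1127 in (≈ 0.089 in)
Initial abstraction Ia = S/5 = (100/1127)/5 = 20/1127 ≈ 0.018 in
Excess rainfall: 4.860 − 0.018 = 4.842 in; P > Ia so Q > 0
Runoff Q = (P−Ia)²/(P−Ia+S) = (4.842)²/(4.842+0.089) = 74453125321/15657467350 ≈ 4.755 in

Q = 74453125321/15657467350 in ≈ 4.755 in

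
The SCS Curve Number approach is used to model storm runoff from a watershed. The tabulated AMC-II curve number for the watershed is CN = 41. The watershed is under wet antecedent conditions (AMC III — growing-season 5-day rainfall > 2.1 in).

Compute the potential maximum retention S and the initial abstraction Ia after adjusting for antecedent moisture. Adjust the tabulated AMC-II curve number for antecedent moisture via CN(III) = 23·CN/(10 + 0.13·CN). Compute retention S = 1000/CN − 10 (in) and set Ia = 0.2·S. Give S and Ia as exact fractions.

S = 5900/943 in ≈ 6.257 in; Ia = 1180/943 in ≈ 1.251 in

Adjust CN=41 to AMC III: 23·41/(10 + 0.13·41) → 943 ÷ (1533/100) = 94300/1533 ≈ 61.513
Retention S: 1000/CN − 10 with CN=61.513 → S = 5900/943 ≈ 6.257 in
Ia = 0.2S: 0.2·6.257 = 1.251 in (exactly 1180/943)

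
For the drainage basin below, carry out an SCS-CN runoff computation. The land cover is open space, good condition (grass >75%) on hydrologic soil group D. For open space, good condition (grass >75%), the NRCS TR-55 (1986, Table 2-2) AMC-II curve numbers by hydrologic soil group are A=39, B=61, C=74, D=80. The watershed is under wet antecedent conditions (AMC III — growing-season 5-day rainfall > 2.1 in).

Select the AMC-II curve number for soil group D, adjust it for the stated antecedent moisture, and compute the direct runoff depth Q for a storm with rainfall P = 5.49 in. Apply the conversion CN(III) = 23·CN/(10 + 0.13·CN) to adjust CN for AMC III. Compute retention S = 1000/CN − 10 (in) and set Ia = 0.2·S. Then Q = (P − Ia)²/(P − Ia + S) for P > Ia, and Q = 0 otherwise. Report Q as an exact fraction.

NRCS table: open space, good condition (grass >75%), soil group D → CN(II) = 80
Adjust CN=80 to AMC III: 23·80/(10 + 0.13·80) → 1840 ÷ (102/5) = 4600/51 ≈ 90.196
Retention S: 1000/CN − 10 with CN=90.196 → S = 25/23 ≈ 1.087 in
Ia = 0.2S: 0.2·1.087 = 0.217 in (exactly 5/23)
Since P=5.490 > Ia=0.217: effective rainfall P−Ia = 12127/2300 in
Runoff Q = (P−Ia)²/(P−Ia+S) = (5.273)²/(5.273+1.087) = 147064129/33642100 ≈ 4.371 in

Q = 147064129/33642100 in ≈ 4.371 in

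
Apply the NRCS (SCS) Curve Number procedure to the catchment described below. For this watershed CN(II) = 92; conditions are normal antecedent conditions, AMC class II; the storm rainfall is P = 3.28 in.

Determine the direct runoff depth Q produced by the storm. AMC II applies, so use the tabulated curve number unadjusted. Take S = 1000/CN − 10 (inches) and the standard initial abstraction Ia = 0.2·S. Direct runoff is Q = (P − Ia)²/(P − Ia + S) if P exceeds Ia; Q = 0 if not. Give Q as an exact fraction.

Average conditions: CN = 92 (no AMC adjustment).
Max retention: S = 1000/92 − 10 = 20/23 in (≈ 0.870 in)
Initial abstraction Ia = S/5 = (20/23)/5 = 4/23 ≈ 0.174 in
Since P=3.280 > Ia=0.174: effective rainfall P−Ia = 1786/575 in
Q = (1786/575)²/((1786/575) + 20/23) = (3189796/330625)/(2286/575) = 1594898/657225 in ≈ 2.427 in

Q = 1594898/657225 in ≈ 2.427 in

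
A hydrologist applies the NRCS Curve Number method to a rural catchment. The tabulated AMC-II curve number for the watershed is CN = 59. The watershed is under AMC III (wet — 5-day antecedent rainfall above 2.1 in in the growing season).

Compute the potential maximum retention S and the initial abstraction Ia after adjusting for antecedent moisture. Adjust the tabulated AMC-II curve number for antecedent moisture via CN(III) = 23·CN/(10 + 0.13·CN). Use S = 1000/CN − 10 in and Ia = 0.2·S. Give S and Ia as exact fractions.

S = 4100/1357 in ≈ 3.021 in; Ia = 820/1357 in ≈ 0.604 in

Adjust CN=59 to AMC III: 23·59/(10 + 0.13·59) → 1357 ÷ (1767/100) = 135700/1767 ≈ 76.797
Max retention: S = 1000/(135700/1767) − 10 = 4100/1357 in (≈ 3.021 in)
Ia = 0.2·(4100/1357) = 820/1357 in ≈ 0.604 in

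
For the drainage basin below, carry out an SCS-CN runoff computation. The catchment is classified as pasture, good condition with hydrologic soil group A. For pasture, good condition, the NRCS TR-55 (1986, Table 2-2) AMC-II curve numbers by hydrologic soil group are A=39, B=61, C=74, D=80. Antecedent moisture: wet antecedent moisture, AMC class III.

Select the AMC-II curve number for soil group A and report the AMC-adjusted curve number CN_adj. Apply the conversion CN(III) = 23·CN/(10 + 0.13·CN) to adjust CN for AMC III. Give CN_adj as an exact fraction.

CN_adj = 89700/1507 ≈ 59.522

NRCS table: pasture, good condition, soil group A → CN(II) = 39
Adjust CN=39 to AMC III: 23·39/(10 + 0.13·39) → 897 ÷ (1507/100) = 89700/1507 ≈ 59.522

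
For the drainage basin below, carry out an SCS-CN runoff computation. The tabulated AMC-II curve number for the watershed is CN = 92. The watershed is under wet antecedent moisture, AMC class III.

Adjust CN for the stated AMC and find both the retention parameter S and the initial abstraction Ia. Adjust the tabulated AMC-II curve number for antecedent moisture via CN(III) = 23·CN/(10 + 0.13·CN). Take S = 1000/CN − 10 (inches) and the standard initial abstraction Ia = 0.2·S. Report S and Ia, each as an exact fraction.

Wet (AMC III): CN(III) = 23·92/(10 + 0.13·92) = 2116/(549/25) = 52900/549 ≈ 96.357
S = 1000/(52900/549) − 10 = 200/529 in ≈ 0.378 in
Initial abstraction Ia = S/5 = (200/529)/5 = 40/529 ≈ 0.076 in

S = 200/529 in ≈ 0.378 in; Ia = 40/529 in ≈ 0.076 in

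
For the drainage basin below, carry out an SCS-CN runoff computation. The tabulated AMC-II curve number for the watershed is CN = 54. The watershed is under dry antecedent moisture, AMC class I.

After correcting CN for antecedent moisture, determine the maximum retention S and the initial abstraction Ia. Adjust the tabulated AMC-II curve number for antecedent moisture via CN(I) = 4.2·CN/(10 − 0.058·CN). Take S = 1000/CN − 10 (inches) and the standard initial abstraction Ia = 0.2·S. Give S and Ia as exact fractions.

Dry (AMC I): CN(I) = 4.2·54/(10 − 0.058·54) = (1134/5)/(1717/250) = 56700/1717 ≈ 33.023
Max retention: S = 1000/(56700/1717) − 10 = 11500/567 in (≈ 20.282 in)
Ia = 0.2S: 0.2·20.282 = 4.056 in (exactly 2300/567)

S = 11500/567 in ≈ 20.282 in; Ia = 2300/567 in ≈ 4.056 in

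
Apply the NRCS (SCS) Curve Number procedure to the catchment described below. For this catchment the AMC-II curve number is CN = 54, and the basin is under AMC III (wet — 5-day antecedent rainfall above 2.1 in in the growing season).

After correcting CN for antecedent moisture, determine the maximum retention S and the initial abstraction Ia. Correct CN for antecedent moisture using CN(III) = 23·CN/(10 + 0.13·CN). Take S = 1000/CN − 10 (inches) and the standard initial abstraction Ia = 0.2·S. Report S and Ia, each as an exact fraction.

CN(III) from CN(II)=54: (23·54)/(10 + 0.13·54) = 2700/37 ≈ 72.973
Retention S: 1000/CN − 10 with CN=72.973 → S = 100/27 ≈ 3.704 in
Ia = 0.2·(100/27) = 20/27 in ≈ 0.741 in

S = 100/27 in ≈ 3.704 in; Ia = 20/27 in ≈ 0.741 in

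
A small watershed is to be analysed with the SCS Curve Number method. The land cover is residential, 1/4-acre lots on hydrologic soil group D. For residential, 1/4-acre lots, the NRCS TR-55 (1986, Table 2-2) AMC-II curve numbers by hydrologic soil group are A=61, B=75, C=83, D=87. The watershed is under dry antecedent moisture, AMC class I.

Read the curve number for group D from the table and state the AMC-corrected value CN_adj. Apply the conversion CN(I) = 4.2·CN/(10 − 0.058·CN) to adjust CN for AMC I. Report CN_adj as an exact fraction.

CN_adj = 182700/2477 ≈ 73.759

NRCS table: residential, 1/4-acre lots, soil group D → CN(II) = 87
CN(I) from CN(II)=87: (4.2·87)/(10 − 0.058·87) = 182700/2477 ≈ 73.759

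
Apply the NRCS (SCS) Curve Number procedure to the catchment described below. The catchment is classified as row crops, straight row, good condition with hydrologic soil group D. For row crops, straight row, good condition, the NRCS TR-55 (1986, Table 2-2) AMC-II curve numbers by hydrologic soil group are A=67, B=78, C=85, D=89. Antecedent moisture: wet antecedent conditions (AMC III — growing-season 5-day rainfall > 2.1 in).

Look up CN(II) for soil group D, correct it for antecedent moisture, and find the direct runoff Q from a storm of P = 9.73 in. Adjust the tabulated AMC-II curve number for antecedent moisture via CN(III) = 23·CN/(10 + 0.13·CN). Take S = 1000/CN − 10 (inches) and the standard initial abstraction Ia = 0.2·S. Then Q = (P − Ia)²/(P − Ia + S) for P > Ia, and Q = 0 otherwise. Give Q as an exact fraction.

Q = 3879840212361/425720935700 in ≈ 9.114 in

NRCS table: row crops, straight row, good condition, soil group D → CN(II) = 89
CN(III) from CN(II)=89: (23·89)/(10 + 0.13·89) = 204700/2157 ≈ 94.900
S = 1000/(204700/2157) − 10 = 1100/2047 in ≈ 0.537 in
Initial abstraction Ia = S/5 = (1100/2047)/5 = 220/2047 ≈ 0.107 in
Since P=9.730 > Ia=0.107: effective rainfall P−Ia = 1969731/204700 in
Q: (1969731/204700)² ÷ (2079731/204700) = 3879840212361/425720935700 in (≈ 9.114 in)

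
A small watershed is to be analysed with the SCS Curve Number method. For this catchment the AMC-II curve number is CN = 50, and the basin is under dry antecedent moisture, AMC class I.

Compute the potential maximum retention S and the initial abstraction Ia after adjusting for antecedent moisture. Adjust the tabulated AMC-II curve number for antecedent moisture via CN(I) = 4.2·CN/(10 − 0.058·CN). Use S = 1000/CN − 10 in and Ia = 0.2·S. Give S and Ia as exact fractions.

S = 500/21 in ≈ 23.810 in; Ia = 100/21 in ≈ 4.762 in

CN(I) from CN(II)=50: (4.2·50)/(10 − 0.058·50) = 2100/71 ≈ 29.577
Max retention: S = 1000/(2100/71) − 10 = 500/21 in (≈ 23.810 in)
Ia = 0.2·(500/21) = 100/21 in ≈ 4.762 in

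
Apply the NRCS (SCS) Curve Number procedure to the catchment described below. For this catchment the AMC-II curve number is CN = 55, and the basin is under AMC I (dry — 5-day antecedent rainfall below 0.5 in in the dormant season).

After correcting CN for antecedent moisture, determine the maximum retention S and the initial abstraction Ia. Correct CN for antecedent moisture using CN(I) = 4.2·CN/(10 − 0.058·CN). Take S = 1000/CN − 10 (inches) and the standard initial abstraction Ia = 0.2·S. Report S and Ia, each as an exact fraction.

S = 1500/77 in ≈ 19.481 in; Ia = 300/77 in ≈ 3.896 in

CN(I) from CN(II)=55: (4.2·55)/(10 − 0.058·55) = 7700/227 ≈ 33.921
Retention S: 1000/CN − 10 with CN=33.921 → S = 1500/77 ≈ 19.481 in
Ia = 0.2·(1500/77) = 300/77 in ≈ 3.896 in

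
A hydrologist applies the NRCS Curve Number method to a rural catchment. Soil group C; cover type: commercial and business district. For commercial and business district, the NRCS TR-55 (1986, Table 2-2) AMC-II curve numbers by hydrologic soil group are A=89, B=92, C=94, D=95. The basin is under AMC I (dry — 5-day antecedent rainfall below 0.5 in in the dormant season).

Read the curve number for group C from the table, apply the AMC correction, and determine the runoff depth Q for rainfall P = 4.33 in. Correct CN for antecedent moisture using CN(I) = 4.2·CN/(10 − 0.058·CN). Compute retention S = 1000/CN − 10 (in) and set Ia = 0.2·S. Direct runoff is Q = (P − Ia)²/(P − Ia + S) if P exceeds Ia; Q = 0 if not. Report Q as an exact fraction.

Q = 17544856849/6002835300 in ≈ 2.923 in

NRCS table: commercial and business district, soil group C → CN(II) = 94
CN(I) from CN(II)=94: (4.2·94)/(10 − 0.058·94) = 32900/379 ≈ 86.807
S = 1000/(32900/379) − 10 = 500/329 in ≈ 1.520 in
Ia = 0.2S: 0.2·1.520 = 0.304 in (exactly 100/329)
Since P=4.330 > Ia=0.304: effective rainfall P−Ia = 132457/32900 in
Runoff Q = (P−Ia)²/(P−Ia+S) = (4.026)²/(4.026+1.520) = 17544856849/6002835300 ≈ 2.923 in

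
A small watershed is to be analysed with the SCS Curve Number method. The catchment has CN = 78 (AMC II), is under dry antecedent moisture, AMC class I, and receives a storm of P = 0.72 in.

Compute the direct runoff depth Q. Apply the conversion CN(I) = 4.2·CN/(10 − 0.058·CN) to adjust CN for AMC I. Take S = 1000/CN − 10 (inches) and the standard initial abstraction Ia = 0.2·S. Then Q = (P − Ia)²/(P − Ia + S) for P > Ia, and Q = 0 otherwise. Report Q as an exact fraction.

Dry (AMC I): CN(I) = 4.2·78/(10 − 0.058·78) = (1638/5)/(1369/250) = 81900/1369 ≈ 59.825
Max retention: S = 1000/(81900/1369) − 10 = 5500/819 in (≈ 6.716 in)
Ia = 0.2·(5500/819) = 1100/819 in ≈ 1.343 in
P = 0.720 ≤ Ia = 1.343 in: entire storm abstracted, Q = 0.

Q = 0 in ≈ 0.000 in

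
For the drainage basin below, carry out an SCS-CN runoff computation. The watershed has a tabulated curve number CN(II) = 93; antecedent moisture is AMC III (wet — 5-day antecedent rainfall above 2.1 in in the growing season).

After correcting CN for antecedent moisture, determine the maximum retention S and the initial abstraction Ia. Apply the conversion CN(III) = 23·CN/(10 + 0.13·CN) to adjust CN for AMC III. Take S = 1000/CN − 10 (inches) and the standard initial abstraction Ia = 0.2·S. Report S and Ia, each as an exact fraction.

S = 700/2139 in ≈ 0.327 in; Ia = 140/2139 in ≈ 0.065 in

CN(III) from CN(II)=93: (23·93)/(10 + 0.13·93) = 213900/2209 ≈ 96.831
Max retention: S = 1000/(213900/2209) − 10 = 700/2139 in (≈ 0.327 in)
Ia = 0.2·(700/2139) = 140/2139 in ≈ 0.065 in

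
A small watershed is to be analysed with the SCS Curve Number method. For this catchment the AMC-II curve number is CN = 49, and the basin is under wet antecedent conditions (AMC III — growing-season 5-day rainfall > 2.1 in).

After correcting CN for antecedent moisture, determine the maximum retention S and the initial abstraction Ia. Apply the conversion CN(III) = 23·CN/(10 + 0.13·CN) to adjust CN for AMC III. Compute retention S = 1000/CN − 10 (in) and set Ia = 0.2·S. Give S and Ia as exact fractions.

S = 5100/1127 in ≈ 4.525 in; Ia = 1020/1127 in ≈ 0.905 in

CN(III) from CN(II)=49: (23·49)/(10 + 0.13·49) = 112700/1637 ≈ 68.845
S = 1000/(112700/1637) − 10 = 5100/1127 in ≈ 4.525 in
Ia = 0.2·(5100/1127) = 1020/1127 in ≈ 0.905 in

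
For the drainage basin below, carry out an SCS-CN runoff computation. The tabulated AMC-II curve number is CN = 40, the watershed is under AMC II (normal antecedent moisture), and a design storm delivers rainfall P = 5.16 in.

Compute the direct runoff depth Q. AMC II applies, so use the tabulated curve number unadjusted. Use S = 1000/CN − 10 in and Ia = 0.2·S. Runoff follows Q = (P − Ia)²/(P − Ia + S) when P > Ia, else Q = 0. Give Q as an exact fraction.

CN(II) = 40; AMC II needs no correction.
Max retention: S = 1000/40 − 10 = 15 in (≈ 15.000 in)
Ia = 0.2·15 = 3 in ≈ 3.000 in
Excess rainfall: 5.160 − 3.000 = 2.160 in; P > Ia so Q > 0
Q = (54/25)²/((54/25) + 15) = (2916/625)/(429/25) = 972/3575 in ≈ 0.272 in

Q = 972/3575 in ≈ 0.272 in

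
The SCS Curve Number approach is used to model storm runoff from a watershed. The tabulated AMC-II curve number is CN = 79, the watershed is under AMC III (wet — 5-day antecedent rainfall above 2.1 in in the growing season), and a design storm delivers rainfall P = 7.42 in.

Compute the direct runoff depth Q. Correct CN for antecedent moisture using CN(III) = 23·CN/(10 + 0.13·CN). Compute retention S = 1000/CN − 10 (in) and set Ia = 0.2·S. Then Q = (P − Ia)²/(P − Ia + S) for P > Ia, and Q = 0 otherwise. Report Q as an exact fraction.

Q = 60935536207/9839145850 in ≈ 6.193 in

Wet (AMC III): CN(III) = 23·79/(10 + 0.13·79) = 1817/(2027/100) = 181700/2027 ≈ 89.640
Max retention: S = 1000/(181700/2027) − 10 = 2100/1817 in (≈ 1.156 in)
Ia = 0.2S: 0.2·1.156 = 0.231 in (exactly 420/1817)
Excess rainfall: 7.420 − 0.231 = 7.189 in; P > Ia so Q > 0
Runoff Q = (P−Ia)²/(P−Ia+S) = (7.189)²/(7.189+1.156) = 60935536207/9839145850 ≈ 6.193 in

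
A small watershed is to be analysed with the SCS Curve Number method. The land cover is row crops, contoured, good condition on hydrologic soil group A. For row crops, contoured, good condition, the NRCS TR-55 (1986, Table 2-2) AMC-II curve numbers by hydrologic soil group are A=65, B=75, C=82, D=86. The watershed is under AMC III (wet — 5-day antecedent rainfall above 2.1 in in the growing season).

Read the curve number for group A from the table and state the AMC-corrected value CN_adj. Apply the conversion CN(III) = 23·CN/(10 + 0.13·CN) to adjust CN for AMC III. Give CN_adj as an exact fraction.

NRCS table: row crops, contoured, good condition, soil group A → CN(II) = 65
Adjust CN=65 to AMC III: 23·65/(10 + 0.13·65) → 1495 ÷ (369/20) = 29900/369 ≈ 81.030

CN_adj = 29900/369 ≈ 81.030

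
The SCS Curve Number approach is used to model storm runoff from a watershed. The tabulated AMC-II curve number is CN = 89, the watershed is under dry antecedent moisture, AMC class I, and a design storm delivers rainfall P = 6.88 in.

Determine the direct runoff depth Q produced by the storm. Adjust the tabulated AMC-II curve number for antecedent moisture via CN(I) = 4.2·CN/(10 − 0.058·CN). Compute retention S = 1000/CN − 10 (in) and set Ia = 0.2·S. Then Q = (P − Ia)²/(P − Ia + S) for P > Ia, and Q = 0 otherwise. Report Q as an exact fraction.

Q = 21604296256/5040085575 in ≈ 4.286 in

Adjust CN=89 to AMC I: 4.2·89/(10 − 0.058·89) → (1869/5) ÷ (2419/500) = 186900/2419 ≈ 77.263
S = 1000/(186900/2419) − 10 = 5500/1869 in ≈ 2.943 in
Ia = 0.2S: 0.2·2.943 = 0.589 in (exactly 1100/1869)
Excess rainfall: 6.880 − 0.589 = 6.291 in; P > Ia so Q > 0
Runoff Q = (P−Ia)²/(P−Ia+S) = (6.291)²/(6.291+2.943) = 21604296256/5040085575 ≈ 4.286 in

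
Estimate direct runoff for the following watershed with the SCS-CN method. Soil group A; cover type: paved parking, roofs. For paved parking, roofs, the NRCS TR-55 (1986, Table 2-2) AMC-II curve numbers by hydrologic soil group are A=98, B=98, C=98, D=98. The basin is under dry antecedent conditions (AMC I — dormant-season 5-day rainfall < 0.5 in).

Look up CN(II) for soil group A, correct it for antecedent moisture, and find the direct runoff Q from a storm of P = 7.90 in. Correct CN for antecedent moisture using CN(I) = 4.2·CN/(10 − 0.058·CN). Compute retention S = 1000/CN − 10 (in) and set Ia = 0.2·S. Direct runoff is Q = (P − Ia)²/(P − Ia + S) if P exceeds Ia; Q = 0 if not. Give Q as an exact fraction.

Q = 6446644681/877644390 in ≈ 7.345 in

NRCS table: paved parking, roofs, soil group A → CN(II) = 98
Dry (AMC I): CN(I) = 4.2·98/(10 − 0.058·98) = (2058/5)/(1079/250) = 102900/1079 ≈ 95.366
Max retention: S = 1000/(102900/1079) − 10 = 500/1029 in (≈ 0.486 in)
Ia = 0.2S: 0.2·0.486 = 0.097 in (exactly 100/1029)
Excess rainfall: 7.900 − 0.097 = 7.803 in; P > Ia so Q > 0
Runoff Q = (P−Ia)²/(P−Ia+S) = (7.803)²/(7.803+0.486) = 6446644681/877644390 ≈ 7.345 in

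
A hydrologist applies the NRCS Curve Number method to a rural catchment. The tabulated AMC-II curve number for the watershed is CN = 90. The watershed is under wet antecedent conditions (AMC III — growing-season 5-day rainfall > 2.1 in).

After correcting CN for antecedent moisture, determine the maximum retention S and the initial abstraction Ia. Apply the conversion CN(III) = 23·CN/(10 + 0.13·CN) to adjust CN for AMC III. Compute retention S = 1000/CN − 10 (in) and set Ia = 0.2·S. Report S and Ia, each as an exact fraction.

CN(III) from CN(II)=90: (23·90)/(10 + 0.13·90) = 20700/217 ≈ 95.392
Retention S: 1000/CN − 10 with CN=95.392 → S = 100/207 ≈ 0.483 in
Ia = 0.2·(100/207) = 20/207 in ≈ 0.097 in

S = 100/207 in ≈ 0.483 in; Ia = 20/207 in ≈ 0.097 in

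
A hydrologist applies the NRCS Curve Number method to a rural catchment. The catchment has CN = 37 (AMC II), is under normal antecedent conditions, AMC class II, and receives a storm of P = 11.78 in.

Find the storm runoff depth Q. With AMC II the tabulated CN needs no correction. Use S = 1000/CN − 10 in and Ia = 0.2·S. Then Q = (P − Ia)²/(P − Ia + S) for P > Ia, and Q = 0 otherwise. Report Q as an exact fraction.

Q = 240033049/86937050 in ≈ 2.761 in

AMC II — tabulated CN = 37 applies directly.
S = 1000/37 − 10 = 630/37 in ≈ 17.027 in
Ia = 0.2·(630/37) = 126/37 in ≈ 3.405 in
Since P=11.780 > Ia=3.405: effective rainfall P−Ia = 15493/1850 in
Q = (15493/1850)²/((15493/1850) + 630/37) = (240033049/3422500)/(46993/1850) = 240033049/86937050 in ≈ 2.761 in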